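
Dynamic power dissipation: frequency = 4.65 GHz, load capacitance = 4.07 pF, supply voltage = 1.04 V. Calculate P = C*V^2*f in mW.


Step 1: V^2 = 1.04^2 = 1.0816 V^2
Step 2: P = C*V^2*f = 4.07e-12 F * 1.0816 * 4.65e9 Hz
Step 3: P = 2.04698208e-02 W
Step 4: P = 20.47 mW

20.47


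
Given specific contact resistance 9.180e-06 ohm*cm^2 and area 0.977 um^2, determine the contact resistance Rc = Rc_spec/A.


Step 1: Convert area to cm^2: 0.977 um^2 = 9.7700e-09 cm^2
Step 2: Rc = Rc_spec / A = 9.180e-06 / 9.7700e-09
Step 3: Rc = 9.40e+02 ohms

9.40e+02


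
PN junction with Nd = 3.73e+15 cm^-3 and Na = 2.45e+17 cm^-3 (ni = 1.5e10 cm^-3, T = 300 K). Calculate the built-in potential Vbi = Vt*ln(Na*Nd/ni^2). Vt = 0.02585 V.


Step 1: Compute Na*Nd/ni^2 = 2.45e+17 * 3.73e+15 / (1.5e10)^2 = 4.0616e+12
Step 2: ln(4.0616e+12) = 29.0326
Step 3: Vbi = 0.02585 * 29.0326 = 0.75 V

0.75


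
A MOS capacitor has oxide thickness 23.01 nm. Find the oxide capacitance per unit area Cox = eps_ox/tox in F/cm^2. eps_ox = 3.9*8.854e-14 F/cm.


Step 1: eps_ox = 3.9 * 8.854e-14 = 3.45306e-13 F/cm
Step 2: tox in cm = 23.01 nm * 1e-7 = 2.3010e-06 cm
Step 3: Cox = 3.45306e-13 / 2.3010e-06 = 1.50e-07 F/cm^2

1.50e-07


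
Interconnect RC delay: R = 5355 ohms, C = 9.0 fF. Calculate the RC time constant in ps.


Step 1: tau = R * C
Step 2: tau = 5355 * 9.0 fF = 5355 * 9.0e-15 F
Step 3: tau = 4.8195e-11 s = 48.195 ps

48.195


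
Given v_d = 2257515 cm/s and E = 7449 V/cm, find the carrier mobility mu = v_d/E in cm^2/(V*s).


Step 1: mu = v_d / E
Step 2: mu = 2257515 / 7449
Step 3: mu = 303.06 cm^2/(V*s)

303.06


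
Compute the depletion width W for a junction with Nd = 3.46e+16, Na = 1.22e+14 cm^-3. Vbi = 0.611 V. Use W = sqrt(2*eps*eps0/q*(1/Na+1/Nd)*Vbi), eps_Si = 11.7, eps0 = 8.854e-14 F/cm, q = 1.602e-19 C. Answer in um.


Step 1: 1/Na + 1/Nd = 1/1.22e+14 + 1/3.46e+16 = 8.22562e-15
Step 2: 2*eps*eps0/q = 2*11.7*8.854e-14/1.602e-19 = 1.293281e+07
Step 3: W^2 = 1.293281e+07 * 8.22562e-15 * 0.611 = 6.49984e-08
Step 4: W = sqrt(6.49984e-08) = 2.549e-04 cm = 2.549 um

2.549


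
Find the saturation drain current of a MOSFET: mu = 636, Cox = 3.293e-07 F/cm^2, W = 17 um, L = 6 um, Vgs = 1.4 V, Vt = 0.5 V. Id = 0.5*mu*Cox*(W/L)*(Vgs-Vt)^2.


Step 1: Overdrive voltage Vov = Vgs - Vt = 1.4 - 0.5 = 0.9 V
Step 2: W/L = 17/6 = 2.83333
Step 3: Id = 0.5 * 636 * 3.293e-07 * 2.83333 * 0.9^2
Step 4: Id = 2.40e-04 A

2.40e-04


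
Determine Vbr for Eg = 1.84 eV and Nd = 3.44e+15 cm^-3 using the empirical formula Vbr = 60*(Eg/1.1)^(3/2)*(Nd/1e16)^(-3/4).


Step 1: Eg/1.1 = 1.84/1.1 = 1.672727
Step 2: (Eg/1.1)^1.5 = 1.672727^1.5 = 2.163404
Step 3: (Nd/1e16)^(-0.75) = (0.344)^(-0.75) = 2.226287
Step 4: Vbr = 60 * 2.163404 * 2.226287 = 289.0 V

289.0


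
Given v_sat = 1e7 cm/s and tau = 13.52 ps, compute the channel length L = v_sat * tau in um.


Step 1: tau in seconds = 13.52 ps * 1e-12 = 1.3520e-11 s
Step 2: L = v_sat * tau = 1e7 * 1.3520e-11 = 1.3520e-04 cm
Step 3: L in um = 1.3520e-04 * 1e4 = 1.352 um

1.352


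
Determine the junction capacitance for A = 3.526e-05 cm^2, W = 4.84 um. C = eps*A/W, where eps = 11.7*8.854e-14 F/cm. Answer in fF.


Step 1: eps_Si = 11.7 * 8.854e-14 = 1.035918e-12 F/cm
Step 2: W in cm = 4.84 * 1e-4 = 4.84e-04 cm
Step 3: C = 1.035918e-12 * 3.526e-05 / 4.84e-04 = 7.546791e-14 F
Step 4: C = 75.47 fF

75.47


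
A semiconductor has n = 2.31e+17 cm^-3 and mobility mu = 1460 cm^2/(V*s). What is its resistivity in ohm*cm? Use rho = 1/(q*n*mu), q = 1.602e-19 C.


Step 1: sigma = q * n * mu = 1.602e-19 * 2.31e+17 * 1460 = 5.40291e+01 S/cm
Step 2: rho = 1 / sigma = 1 / 5.40291e+01 = 0.01851 ohm*cm

0.01851


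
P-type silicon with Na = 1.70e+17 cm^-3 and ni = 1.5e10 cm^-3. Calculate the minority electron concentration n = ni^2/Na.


Step 1: Majority hole concentration p ≈ Na = 1.70e+17 cm^-3
Step 2: n = ni^2 / Na = (1.5e10)^2 / 1.70e+17
Step 3: n = 1.32e+03 cm^-3

1.32e+03


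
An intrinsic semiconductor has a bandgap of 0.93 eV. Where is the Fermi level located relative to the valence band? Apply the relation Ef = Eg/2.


Step 1: For an intrinsic semiconductor, the Fermi level sits at midgap.
Step 2: Ef = Eg / 2 = 0.93 / 2 = 0.465 eV

0.465


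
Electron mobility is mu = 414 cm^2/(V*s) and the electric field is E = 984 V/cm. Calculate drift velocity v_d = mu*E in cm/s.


Step 1: v_d = mu * E
Step 2: v_d = 414 * 984 = 407376
Step 3: v_d = 4.07e+05 cm/s

4.07e+05


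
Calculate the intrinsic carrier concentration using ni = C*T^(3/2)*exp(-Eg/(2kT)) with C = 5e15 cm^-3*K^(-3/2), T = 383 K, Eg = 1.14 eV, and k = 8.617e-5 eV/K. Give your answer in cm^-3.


Step 1: Compute kT = 8.617e-5 * 383 = 0.03300311 eV
Step 2: Exponent = -Eg/(2kT) = -1.14/(2*0.03300311) = -17.27110
Step 3: T^(3/2) = 383^1.5 = 7495.46
Step 4: ni = 5e15 * 7495.46 * exp(-17.27110) = 1.18e+12 cm^-3

1.18e+12


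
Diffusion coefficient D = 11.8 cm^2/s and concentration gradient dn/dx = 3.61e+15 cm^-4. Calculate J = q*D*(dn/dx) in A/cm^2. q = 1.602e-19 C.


Step 1: J = q * D * (dn/dx)
Step 2: J = 1.602e-19 * 11.8 * 3.61e+15
Step 3: J = 6.82e-03 A/cm^2

6.82e-03


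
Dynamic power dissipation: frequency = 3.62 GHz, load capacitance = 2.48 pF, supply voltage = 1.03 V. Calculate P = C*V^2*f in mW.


Step 1: V^2 = 1.03^2 = 1.0609 V^2
Step 2: P = C*V^2*f = 2.48e-12 F * 1.0609 * 3.62e9 Hz
Step 3: P = 9.52433584e-03 W
Step 4: P = 9.524 mW

9.524


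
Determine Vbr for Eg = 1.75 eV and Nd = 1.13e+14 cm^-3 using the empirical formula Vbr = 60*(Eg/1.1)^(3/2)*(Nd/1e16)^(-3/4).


Step 1: Eg/1.1 = 1.75/1.1 = 1.590909
Step 2: (Eg/1.1)^1.5 = 1.590909^1.5 = 2.006633
Step 3: (Nd/1e16)^(-0.75) = (0.0113)^(-0.75) = 28.853013
Step 4: Vbr = 60 * 2.006633 * 28.853013 = 3473.8 V

3473.8


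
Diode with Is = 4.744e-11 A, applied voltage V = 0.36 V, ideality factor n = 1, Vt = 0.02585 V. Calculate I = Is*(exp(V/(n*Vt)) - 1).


Step 1: V/(n*Vt) = 0.36/(1*0.02585) = 13.9265
Step 2: exp(13.9265) = 1.1174e+06
Step 3: I = 4.744e-11 * (1.1174e+06 - 1) = 5.30e-05 A

5.30e-05


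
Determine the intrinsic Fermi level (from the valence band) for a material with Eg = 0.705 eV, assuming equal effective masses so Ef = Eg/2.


Step 1: For an intrinsic semiconductor, the Fermi level sits at midgap.
Step 2: Ef = Eg / 2 = 0.705 / 2 = 0.3525 eV

0.3525


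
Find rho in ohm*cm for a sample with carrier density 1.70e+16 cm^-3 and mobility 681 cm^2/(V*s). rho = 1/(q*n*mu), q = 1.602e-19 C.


Step 1: sigma = q * n * mu = 1.602e-19 * 1.70e+16 * 681 = 1.85464e+00 S/cm
Step 2: rho = 1 / sigma = 1 / 1.85464e+00 = 0.5392 ohm*cm

0.5392


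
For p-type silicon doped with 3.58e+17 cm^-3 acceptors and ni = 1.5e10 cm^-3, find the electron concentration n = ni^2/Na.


Step 1: Majority hole concentration p ≈ Na = 3.58e+17 cm^-3
Step 2: n = ni^2 / Na = (1.5e10)^2 / 3.58e+17
Step 3: n = 6.28e+02 cm^-3

6.28e+02


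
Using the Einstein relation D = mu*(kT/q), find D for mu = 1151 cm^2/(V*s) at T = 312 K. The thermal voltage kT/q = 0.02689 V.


Step 1: D = mu * (kT/q)
Step 2: D = 1151 * 0.02689
Step 3: D = 30.95 cm^2/s

30.95


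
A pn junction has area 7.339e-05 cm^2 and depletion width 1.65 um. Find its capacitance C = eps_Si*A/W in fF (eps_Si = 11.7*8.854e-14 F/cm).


Step 1: eps_Si = 11.7 * 8.854e-14 = 1.035918e-12 F/cm
Step 2: W in cm = 1.65 * 1e-4 = 1.65e-04 cm
Step 3: C = 1.035918e-12 * 7.339e-05 / 1.65e-04 = 4.607638e-13 F
Step 4: C = 460.76 fF

460.76


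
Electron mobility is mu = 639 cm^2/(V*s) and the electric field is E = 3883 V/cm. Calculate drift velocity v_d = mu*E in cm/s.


Step 1: v_d = mu * E
Step 2: v_d = 639 * 3883 = 2481237
Step 3: v_d = 2.48e+06 cm/s

2.48e+06


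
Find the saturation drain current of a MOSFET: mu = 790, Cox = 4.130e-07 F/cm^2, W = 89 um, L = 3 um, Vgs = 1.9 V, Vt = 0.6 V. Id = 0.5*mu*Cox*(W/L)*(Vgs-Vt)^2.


Step 1: Overdrive voltage Vov = Vgs - Vt = 1.9 - 0.6 = 1.3 V
Step 2: W/L = 89/3 = 29.6667
Step 3: Id = 0.5 * 790 * 4.130e-07 * 29.6667 * 1.3^2
Step 4: Id = 8.18e-03 A

8.18e-03


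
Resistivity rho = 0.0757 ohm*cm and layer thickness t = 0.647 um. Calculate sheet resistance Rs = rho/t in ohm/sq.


Step 1: Convert thickness to cm: t = 0.647 um = 6.4700e-05 cm
Step 2: Rs = rho / t = 0.0757 / 6.4700e-05
Step 3: Rs = 1170.0 ohm/sq

1170.0


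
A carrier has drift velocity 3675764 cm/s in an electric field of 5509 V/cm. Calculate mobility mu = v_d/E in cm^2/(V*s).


Step 1: mu = v_d / E
Step 2: mu = 3675764 / 5509
Step 3: mu = 667.23 cm^2/(V*s)

667.23


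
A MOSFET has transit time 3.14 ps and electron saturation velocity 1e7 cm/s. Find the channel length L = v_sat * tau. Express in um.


Step 1: tau in seconds = 3.14 ps * 1e-12 = 3.1400e-12 s
Step 2: L = v_sat * tau = 1e7 * 3.1400e-12 = 3.1400e-05 cm
Step 3: L in um = 3.1400e-05 * 1e4 = 0.314 um

0.314


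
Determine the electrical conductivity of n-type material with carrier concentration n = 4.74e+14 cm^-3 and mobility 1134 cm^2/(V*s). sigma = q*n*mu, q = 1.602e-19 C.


Step 1: sigma = q * n * mu
Step 2: sigma = 1.602e-19 * 4.74e+14 * 1134
Step 3: sigma = 8.611e-02 S/cm

8.611e-02


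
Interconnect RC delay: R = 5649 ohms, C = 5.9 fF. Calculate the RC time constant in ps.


Step 1: tau = R * C
Step 2: tau = 5649 * 5.9 fF = 5649 * 5.9e-15 F
Step 3: tau = 3.33291e-11 s = 33.3291 ps

33.3291


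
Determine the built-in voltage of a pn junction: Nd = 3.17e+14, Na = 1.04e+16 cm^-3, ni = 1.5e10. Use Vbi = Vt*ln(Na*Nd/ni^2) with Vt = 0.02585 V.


Step 1: Compute Na*Nd/ni^2 = 1.04e+16 * 3.17e+14 / (1.5e10)^2 = 1.4652e+10
Step 2: ln(1.4652e+10) = 23.4078
Step 3: Vbi = 0.02585 * 23.4078 = 0.605 V

0.605


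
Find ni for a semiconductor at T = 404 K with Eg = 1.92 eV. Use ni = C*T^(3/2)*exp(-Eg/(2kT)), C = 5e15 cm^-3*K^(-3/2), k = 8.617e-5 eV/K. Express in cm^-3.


Step 1: Compute kT = 8.617e-5 * 404 = 0.03481268 eV
Step 2: Exponent = -Eg/(2kT) = -1.92/(2*0.03481268) = -27.57616
Step 3: T^(3/2) = 404^1.5 = 8120.30
Step 4: ni = 5e15 * 8120.30 * exp(-27.57616) = 4.29e+07 cm^-3

4.29e+07


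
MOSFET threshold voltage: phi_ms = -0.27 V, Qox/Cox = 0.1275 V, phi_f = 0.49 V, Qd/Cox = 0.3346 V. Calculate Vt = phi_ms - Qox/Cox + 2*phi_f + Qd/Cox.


Step 1: Vt = phi_ms - Qox/Cox + 2*phi_f + Qd/Cox
Step 2: Vt = -0.27 - 0.1275 + 2*0.49 + 0.3346
Step 3: Vt = -0.27 - 0.1275 + 0.98 + 0.3346
Step 4: Vt = 0.9171 V

0.9171


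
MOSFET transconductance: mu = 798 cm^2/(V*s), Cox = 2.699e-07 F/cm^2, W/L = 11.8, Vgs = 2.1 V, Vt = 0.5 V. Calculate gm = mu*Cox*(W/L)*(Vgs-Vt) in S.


Step 1: Vov = Vgs - Vt = 2.1 - 0.5 = 1.6 V
Step 2: gm = mu * Cox * (W/L) * Vov
Step 3: gm = 798 * 2.699e-07 * 11.8 * 1.6 = 4.07e-03 S

4.07e-03


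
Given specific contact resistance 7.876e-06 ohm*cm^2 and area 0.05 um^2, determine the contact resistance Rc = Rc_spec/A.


Step 1: Convert area to cm^2: 0.05 um^2 = 5.0000e-10 cm^2
Step 2: Rc = Rc_spec / A = 7.876e-06 / 5.0000e-10
Step 3: Rc = 1.58e+04 ohms

1.58e+04


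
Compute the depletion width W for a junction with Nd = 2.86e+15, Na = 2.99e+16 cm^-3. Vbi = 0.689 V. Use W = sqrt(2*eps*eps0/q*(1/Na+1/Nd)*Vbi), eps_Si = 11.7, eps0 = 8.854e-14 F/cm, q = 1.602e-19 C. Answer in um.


Step 1: 1/Na + 1/Nd = 1/2.99e+16 + 1/2.86e+15 = 3.83095e-16
Step 2: 2*eps*eps0/q = 2*11.7*8.854e-14/1.602e-19 = 1.293281e+07
Step 3: W^2 = 1.293281e+07 * 3.83095e-16 * 0.689 = 3.41365e-09
Step 4: W = sqrt(3.41365e-09) = 5.843e-05 cm = 0.5843 um

0.5843


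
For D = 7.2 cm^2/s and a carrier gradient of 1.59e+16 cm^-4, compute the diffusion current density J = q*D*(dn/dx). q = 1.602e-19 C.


Step 1: J = q * D * (dn/dx)
Step 2: J = 1.602e-19 * 7.2 * 1.59e+16
Step 3: J = 1.83e-02 A/cm^2

1.83e-02


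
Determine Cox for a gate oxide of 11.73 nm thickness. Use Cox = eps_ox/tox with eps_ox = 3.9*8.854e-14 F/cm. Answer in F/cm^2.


Step 1: eps_ox = 3.9 * 8.854e-14 = 3.45306e-13 F/cm
Step 2: tox in cm = 11.73 nm * 1e-7 = 1.1730e-06 cm
Step 3: Cox = 3.45306e-13 / 1.1730e-06 = 2.94e-07 F/cm^2

2.94e-07


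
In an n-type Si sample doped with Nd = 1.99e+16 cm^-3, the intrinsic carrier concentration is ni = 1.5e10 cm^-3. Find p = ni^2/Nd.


Step 1: Since Nd >> ni, n ≈ Nd = 1.99e+16 cm^-3
Step 2: p = ni^2 / n = (1.5e10)^2 / 1.99e+16
Step 3: p = 2.25e20 / 1.99e+16 = 1.13e+04 cm^-3

1.13e+04


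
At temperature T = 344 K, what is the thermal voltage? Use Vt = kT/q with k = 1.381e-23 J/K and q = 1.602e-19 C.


Step 1: kT = 1.381e-23 * 344 = 4.75064e-21 J
Step 2: Vt = kT/q = 4.75064e-21 / 1.602e-19
Step 3: Vt = 0.02965 V

0.02965


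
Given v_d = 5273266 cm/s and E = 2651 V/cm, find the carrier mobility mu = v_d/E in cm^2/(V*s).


Step 1: mu = v_d / E
Step 2: mu = 5273266 / 2651
Step 3: mu = 1989.16 cm^2/(V*s)

1989.16


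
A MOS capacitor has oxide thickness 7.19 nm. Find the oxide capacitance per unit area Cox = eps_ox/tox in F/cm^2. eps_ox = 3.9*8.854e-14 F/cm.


Step 1: eps_ox = 3.9 * 8.854e-14 = 3.45306e-13 F/cm
Step 2: tox in cm = 7.19 nm * 1e-7 = 7.1900e-07 cm
Step 3: Cox = 3.45306e-13 / 7.1900e-07 = 4.80e-07 F/cm^2

4.80e-07


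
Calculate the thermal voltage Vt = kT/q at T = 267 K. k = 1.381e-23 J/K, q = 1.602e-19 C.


Step 1: kT = 1.381e-23 * 267 = 3.68727e-21 J
Step 2: Vt = kT/q = 3.68727e-21 / 1.602e-19
Step 3: Vt = 0.02302 V

0.02302


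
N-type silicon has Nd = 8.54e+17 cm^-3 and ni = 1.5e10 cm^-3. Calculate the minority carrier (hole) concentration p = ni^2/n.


Step 1: Since Nd >> ni, n ≈ Nd = 8.54e+17 cm^-3
Step 2: p = ni^2 / n = (1.5e10)^2 / 8.54e+17
Step 3: p = 2.25e20 / 8.54e+17 = 2.63e+02 cm^-3

2.63e+02


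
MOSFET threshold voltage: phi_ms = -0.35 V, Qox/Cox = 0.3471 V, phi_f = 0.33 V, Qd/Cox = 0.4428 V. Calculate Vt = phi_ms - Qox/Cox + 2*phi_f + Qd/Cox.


Step 1: Vt = phi_ms - Qox/Cox + 2*phi_f + Qd/Cox
Step 2: Vt = -0.35 - 0.3471 + 2*0.33 + 0.4428
Step 3: Vt = -0.35 - 0.3471 + 0.66 + 0.4428
Step 4: Vt = 0.4057 V

0.4057


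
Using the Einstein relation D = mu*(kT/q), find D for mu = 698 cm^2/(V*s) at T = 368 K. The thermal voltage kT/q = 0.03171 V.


Step 1: D = mu * (kT/q)
Step 2: D = 698 * 0.03171
Step 3: D = 22.13 cm^2/s

22.13


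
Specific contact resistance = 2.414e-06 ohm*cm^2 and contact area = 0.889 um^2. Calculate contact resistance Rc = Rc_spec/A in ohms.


Step 1: Convert area to cm^2: 0.889 um^2 = 8.8900e-09 cm^2
Step 2: Rc = Rc_spec / A = 2.414e-06 / 8.8900e-09
Step 3: Rc = 2.72e+02 ohms

2.72e+02


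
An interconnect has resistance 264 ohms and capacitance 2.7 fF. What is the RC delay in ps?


Step 1: tau = R * C
Step 2: tau = 264 * 2.7 fF = 264 * 2.7e-15 F
Step 3: tau = 7.128e-13 s = 0.7128 ps

0.7128


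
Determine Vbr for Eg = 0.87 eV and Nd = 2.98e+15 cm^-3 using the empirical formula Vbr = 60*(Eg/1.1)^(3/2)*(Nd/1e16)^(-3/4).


Step 1: Eg/1.1 = 0.87/1.1 = 0.790909
Step 2: (Eg/1.1)^1.5 = 0.790909^1.5 = 0.703380
Step 3: (Nd/1e16)^(-0.75) = (0.298)^(-0.75) = 2.479350
Step 4: Vbr = 60 * 0.703380 * 2.479350 = 104.6 V

104.6


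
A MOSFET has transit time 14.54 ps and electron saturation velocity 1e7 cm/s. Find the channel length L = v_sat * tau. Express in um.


Step 1: tau in seconds = 14.54 ps * 1e-12 = 1.4540e-11 s
Step 2: L = v_sat * tau = 1e7 * 1.4540e-11 = 1.4540e-04 cm
Step 3: L in um = 1.4540e-04 * 1e4 = 1.454 um

1.454


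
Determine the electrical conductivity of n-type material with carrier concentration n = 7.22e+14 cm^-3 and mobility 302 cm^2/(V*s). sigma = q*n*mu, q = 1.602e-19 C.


Step 1: sigma = q * n * mu
Step 2: sigma = 1.602e-19 * 7.22e+14 * 302
Step 3: sigma = 3.493e-02 S/cm

3.493e-02


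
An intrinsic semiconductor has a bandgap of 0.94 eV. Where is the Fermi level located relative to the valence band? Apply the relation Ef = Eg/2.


Step 1: For an intrinsic semiconductor, the Fermi level sits at midgap.
Step 2: Ef = Eg / 2 = 0.94 / 2 = 0.47 eV

0.47


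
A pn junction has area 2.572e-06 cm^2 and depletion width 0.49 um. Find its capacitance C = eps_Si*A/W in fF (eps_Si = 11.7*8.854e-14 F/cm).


Step 1: eps_Si = 11.7 * 8.854e-14 = 1.035918e-12 F/cm
Step 2: W in cm = 0.49 * 1e-4 = 4.90e-05 cm
Step 3: C = 1.035918e-12 * 2.572e-06 / 4.90e-05 = 5.437512e-14 F
Step 4: C = 54.38 fF

54.38


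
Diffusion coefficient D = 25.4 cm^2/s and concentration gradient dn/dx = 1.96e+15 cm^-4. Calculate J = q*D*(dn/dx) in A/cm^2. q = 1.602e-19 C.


Step 1: J = q * D * (dn/dx)
Step 2: J = 1.602e-19 * 25.4 * 1.96e+15
Step 3: J = 7.98e-03 A/cm^2

7.98e-03


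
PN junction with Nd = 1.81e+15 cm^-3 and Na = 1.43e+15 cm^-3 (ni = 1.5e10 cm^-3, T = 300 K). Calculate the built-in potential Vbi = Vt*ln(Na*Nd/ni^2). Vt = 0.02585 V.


Step 1: Compute Na*Nd/ni^2 = 1.43e+15 * 1.81e+15 / (1.5e10)^2 = 1.1504e+10
Step 2: ln(1.1504e+10) = 23.1660
Step 3: Vbi = 0.02585 * 23.1660 = 0.599 V

0.599


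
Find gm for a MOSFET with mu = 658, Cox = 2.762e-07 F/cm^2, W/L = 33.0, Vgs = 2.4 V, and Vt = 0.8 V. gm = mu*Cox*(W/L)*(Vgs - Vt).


Step 1: Vov = Vgs - Vt = 2.4 - 0.8 = 1.6 V
Step 2: gm = mu * Cox * (W/L) * Vov
Step 3: gm = 658 * 2.762e-07 * 33.0 * 1.6 = 9.60e-03 S

9.60e-03


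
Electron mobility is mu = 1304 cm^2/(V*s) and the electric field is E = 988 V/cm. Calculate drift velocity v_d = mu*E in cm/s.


Step 1: v_d = mu * E
Step 2: v_d = 1304 * 988 = 1288352
Step 3: v_d = 1.29e+06 cm/s

1.29e+06


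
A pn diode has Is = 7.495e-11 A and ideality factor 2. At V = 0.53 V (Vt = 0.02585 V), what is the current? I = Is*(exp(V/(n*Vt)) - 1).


Step 1: V/(n*Vt) = 0.53/(2*0.02585) = 10.2515
Step 2: exp(10.2515) = 2.8325e+04
Step 3: I = 7.495e-11 * (2.8325e+04 - 1) = 2.12e-06 A

2.12e-06


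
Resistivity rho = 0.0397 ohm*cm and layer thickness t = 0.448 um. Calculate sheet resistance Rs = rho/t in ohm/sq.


Step 1: Convert thickness to cm: t = 0.448 um = 4.4800e-05 cm
Step 2: Rs = rho / t = 0.0397 / 4.4800e-05
Step 3: Rs = 886.2 ohm/sq

886.2


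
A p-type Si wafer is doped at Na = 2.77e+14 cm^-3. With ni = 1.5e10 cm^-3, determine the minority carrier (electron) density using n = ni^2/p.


Step 1: Majority hole concentration p ≈ Na = 2.77e+14 cm^-3
Step 2: n = ni^2 / Na = (1.5e10)^2 / 2.77e+14
Step 3: n = 8.12e+05 cm^-3

8.12e+05


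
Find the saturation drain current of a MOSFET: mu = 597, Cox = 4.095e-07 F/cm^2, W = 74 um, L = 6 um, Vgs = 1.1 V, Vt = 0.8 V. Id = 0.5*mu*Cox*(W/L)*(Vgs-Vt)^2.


Step 1: Overdrive voltage Vov = Vgs - Vt = 1.1 - 0.8 = 0.3 V
Step 2: W/L = 74/6 = 12.3333
Step 3: Id = 0.5 * 597 * 4.095e-07 * 12.3333 * 0.3^2
Step 4: Id = 1.36e-04 A

1.36e-04


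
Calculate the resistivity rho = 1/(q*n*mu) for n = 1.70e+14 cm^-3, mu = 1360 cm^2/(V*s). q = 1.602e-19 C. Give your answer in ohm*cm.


Step 1: sigma = q * n * mu = 1.602e-19 * 1.70e+14 * 1360 = 3.70382e-02 S/cm
Step 2: rho = 1 / sigma = 1 / 3.70382e-02 = 27 ohm*cm

27


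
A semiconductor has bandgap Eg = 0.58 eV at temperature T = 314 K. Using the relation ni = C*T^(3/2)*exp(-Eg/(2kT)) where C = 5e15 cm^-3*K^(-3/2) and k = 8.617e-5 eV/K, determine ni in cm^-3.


Step 1: Compute kT = 8.617e-5 * 314 = 0.02705738 eV
Step 2: Exponent = -Eg/(2kT) = -0.58/(2*0.02705738) = -10.71796
Step 3: T^(3/2) = 314^1.5 = 5564.09
Step 4: ni = 5e15 * 5564.09 * exp(-10.71796) = 6.16e+14 cm^-3

6.16e+14


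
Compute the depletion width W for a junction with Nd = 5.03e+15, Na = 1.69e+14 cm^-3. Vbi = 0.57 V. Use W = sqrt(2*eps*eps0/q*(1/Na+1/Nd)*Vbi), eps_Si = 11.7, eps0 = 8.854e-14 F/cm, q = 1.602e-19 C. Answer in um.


Step 1: 1/Na + 1/Nd = 1/1.69e+14 + 1/5.03e+15 = 6.11597e-15
Step 2: 2*eps*eps0/q = 2*11.7*8.854e-14/1.602e-19 = 1.293281e+07
Step 3: W^2 = 1.293281e+07 * 6.11597e-15 * 0.57 = 4.50851e-08
Step 4: W = sqrt(4.50851e-08) = 2.123e-04 cm = 2.123 um

2.123


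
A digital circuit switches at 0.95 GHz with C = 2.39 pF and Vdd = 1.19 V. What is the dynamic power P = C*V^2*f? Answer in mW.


Step 1: V^2 = 1.19^2 = 1.4161 V^2
Step 2: P = C*V^2*f = 2.39e-12 F * 1.4161 * 0.95e9 Hz
Step 3: P = 3.21525505e-03 W
Step 4: P = 3.215 mW

3.215


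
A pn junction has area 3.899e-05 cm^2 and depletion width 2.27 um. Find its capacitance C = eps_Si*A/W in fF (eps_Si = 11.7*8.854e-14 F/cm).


Step 1: eps_Si = 11.7 * 8.854e-14 = 1.035918e-12 F/cm
Step 2: W in cm = 2.27 * 1e-4 = 2.27e-04 cm
Step 3: C = 1.035918e-12 * 3.899e-05 / 2.27e-04 = 1.779315e-13 F
Step 4: C = 177.93 fF

177.93


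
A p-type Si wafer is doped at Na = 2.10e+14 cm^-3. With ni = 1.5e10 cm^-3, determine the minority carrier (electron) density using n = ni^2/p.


Step 1: Majority hole concentration p ≈ Na = 2.10e+14 cm^-3
Step 2: n = ni^2 / Na = (1.5e10)^2 / 2.10e+14
Step 3: n = 1.07e+06 cm^-3

1.07e+06


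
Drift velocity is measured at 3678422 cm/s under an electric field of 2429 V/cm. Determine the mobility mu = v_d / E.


Step 1: mu = v_d / E
Step 2: mu = 3678422 / 2429
Step 3: mu = 1514.38 cm^2/(V*s)

1514.38


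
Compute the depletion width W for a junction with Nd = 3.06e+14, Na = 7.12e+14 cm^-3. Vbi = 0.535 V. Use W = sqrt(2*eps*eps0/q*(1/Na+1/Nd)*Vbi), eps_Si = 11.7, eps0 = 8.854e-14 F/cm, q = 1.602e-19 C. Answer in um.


Step 1: 1/Na + 1/Nd = 1/7.12e+14 + 1/3.06e+14 = 4.67247e-15
Step 2: 2*eps*eps0/q = 2*11.7*8.854e-14/1.602e-19 = 1.293281e+07
Step 3: W^2 = 1.293281e+07 * 4.67247e-15 * 0.535 = 3.23291e-08
Step 4: W = sqrt(3.23291e-08) = 1.798e-04 cm = 1.798 um

1.798


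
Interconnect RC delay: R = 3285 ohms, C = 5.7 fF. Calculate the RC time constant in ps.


Step 1: tau = R * C
Step 2: tau = 3285 * 5.7 fF = 3285 * 5.7e-15 F
Step 3: tau = 1.87245e-11 s = 18.7245 ps

18.7245


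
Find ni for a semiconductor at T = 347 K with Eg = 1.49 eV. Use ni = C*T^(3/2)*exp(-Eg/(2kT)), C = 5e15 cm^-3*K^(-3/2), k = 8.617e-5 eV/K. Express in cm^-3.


Step 1: Compute kT = 8.617e-5 * 347 = 0.02990099 eV
Step 2: Exponent = -Eg/(2kT) = -1.49/(2*0.02990099) = -24.91556
Step 3: T^(3/2) = 347^1.5 = 6463.89
Step 4: ni = 5e15 * 6463.89 * exp(-24.91556) = 4.88e+08 cm^-3

4.88e+08


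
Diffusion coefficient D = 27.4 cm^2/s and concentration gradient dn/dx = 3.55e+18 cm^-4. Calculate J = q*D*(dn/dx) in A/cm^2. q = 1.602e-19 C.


Step 1: J = q * D * (dn/dx)
Step 2: J = 1.602e-19 * 27.4 * 3.55e+18
Step 3: J = 1.56e+01 A/cm^2

1.56e+01


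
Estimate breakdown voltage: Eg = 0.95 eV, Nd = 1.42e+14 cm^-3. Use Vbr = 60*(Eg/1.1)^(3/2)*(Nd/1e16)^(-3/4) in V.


Step 1: Eg/1.1 = 0.95/1.1 = 0.863636
Step 2: (Eg/1.1)^1.5 = 0.863636^1.5 = 0.802594
Step 3: (Nd/1e16)^(-0.75) = (0.0142)^(-0.75) = 24.309932
Step 4: Vbr = 60 * 0.802594 * 24.309932 = 1170.7 V

1170.7


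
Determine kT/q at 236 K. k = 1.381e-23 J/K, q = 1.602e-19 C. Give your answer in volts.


Step 1: kT = 1.381e-23 * 236 = 3.25916e-21 J
Step 2: Vt = kT/q = 3.25916e-21 / 1.602e-19
Step 3: Vt = 0.02034 V

0.02034


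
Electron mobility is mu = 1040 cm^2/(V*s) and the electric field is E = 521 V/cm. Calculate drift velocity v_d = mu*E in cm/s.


Step 1: v_d = mu * E
Step 2: v_d = 1040 * 521 = 541840
Step 3: v_d = 5.42e+05 cm/s

5.42e+05


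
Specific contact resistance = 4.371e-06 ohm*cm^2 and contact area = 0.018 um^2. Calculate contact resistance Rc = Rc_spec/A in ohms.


Step 1: Convert area to cm^2: 0.018 um^2 = 1.8000e-10 cm^2
Step 2: Rc = Rc_spec / A = 4.371e-06 / 1.8000e-10
Step 3: Rc = 2.43e+04 ohms

2.43e+04


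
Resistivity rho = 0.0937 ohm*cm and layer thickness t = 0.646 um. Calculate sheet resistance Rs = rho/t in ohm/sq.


Step 1: Convert thickness to cm: t = 0.646 um = 6.4600e-05 cm
Step 2: Rs = rho / t = 0.0937 / 6.4600e-05
Step 3: Rs = 1450.5 ohm/sq

1450.5


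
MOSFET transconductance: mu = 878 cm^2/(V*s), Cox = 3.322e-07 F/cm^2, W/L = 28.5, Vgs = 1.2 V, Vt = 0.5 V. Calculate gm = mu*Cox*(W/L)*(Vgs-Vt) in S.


Step 1: Vov = Vgs - Vt = 1.2 - 0.5 = 0.7 V
Step 2: gm = mu * Cox * (W/L) * Vov
Step 3: gm = 878 * 3.322e-07 * 28.5 * 0.7 = 5.82e-03 S

5.82e-03


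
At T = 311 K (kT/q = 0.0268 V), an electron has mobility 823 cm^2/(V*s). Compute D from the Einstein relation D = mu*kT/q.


Step 1: D = mu * (kT/q)
Step 2: D = 823 * 0.0268
Step 3: D = 22.06 cm^2/s

22.06


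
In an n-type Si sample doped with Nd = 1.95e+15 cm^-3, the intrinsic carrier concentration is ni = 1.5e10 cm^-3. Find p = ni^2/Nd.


Step 1: Since Nd >> ni, n ≈ Nd = 1.95e+15 cm^-3
Step 2: p = ni^2 / n = (1.5e10)^2 / 1.95e+15
Step 3: p = 2.25e20 / 1.95e+15 = 1.15e+05 cm^-3

1.15e+05


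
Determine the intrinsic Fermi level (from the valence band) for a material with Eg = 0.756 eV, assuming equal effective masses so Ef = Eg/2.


Step 1: For an intrinsic semiconductor, the Fermi level sits at midgap.
Step 2: Ef = Eg / 2 = 0.756 / 2 = 0.378 eV

0.378


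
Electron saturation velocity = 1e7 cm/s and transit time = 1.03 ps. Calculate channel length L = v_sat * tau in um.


Step 1: tau in seconds = 1.03 ps * 1e-12 = 1.0300e-12 s
Step 2: L = v_sat * tau = 1e7 * 1.0300e-12 = 1.0300e-05 cm
Step 3: L in um = 1.0300e-05 * 1e4 = 0.103 um

0.103


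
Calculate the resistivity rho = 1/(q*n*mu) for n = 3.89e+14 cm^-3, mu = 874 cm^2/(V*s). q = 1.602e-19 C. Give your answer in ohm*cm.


Step 1: sigma = q * n * mu = 1.602e-19 * 3.89e+14 * 874 = 5.44658e-02 S/cm
Step 2: rho = 1 / sigma = 1 / 5.44658e-02 = 18.36 ohm*cm

18.36


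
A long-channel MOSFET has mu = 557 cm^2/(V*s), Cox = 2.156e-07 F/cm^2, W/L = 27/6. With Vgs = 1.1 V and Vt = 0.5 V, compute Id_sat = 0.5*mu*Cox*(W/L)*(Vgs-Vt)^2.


Step 1: Overdrive voltage Vov = Vgs - Vt = 1.1 - 0.5 = 0.6 V
Step 2: W/L = 27/6 = 4.5
Step 3: Id = 0.5 * 557 * 2.156e-07 * 4.5 * 0.6^2
Step 4: Id = 9.73e-05 A

9.73e-05


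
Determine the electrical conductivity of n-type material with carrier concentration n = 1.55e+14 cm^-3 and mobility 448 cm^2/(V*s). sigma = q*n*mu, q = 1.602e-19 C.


Step 1: sigma = q * n * mu
Step 2: sigma = 1.602e-19 * 1.55e+14 * 448
Step 3: sigma = 1.112e-02 S/cm

1.112e-02


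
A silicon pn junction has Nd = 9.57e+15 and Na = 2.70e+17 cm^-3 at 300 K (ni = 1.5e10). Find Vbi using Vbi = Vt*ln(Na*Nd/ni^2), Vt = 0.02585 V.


Step 1: Compute Na*Nd/ni^2 = 2.70e+17 * 9.57e+15 / (1.5e10)^2 = 1.1484e+13
Step 2: ln(1.1484e+13) = 30.0720
Step 3: Vbi = 0.02585 * 30.0720 = 0.777 V

0.777


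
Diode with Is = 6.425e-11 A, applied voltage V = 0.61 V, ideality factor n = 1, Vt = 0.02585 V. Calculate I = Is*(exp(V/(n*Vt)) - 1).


Step 1: V/(n*Vt) = 0.61/(1*0.02585) = 23.5977
Step 2: exp(23.5977) = 1.7715e+10
Step 3: I = 6.425e-11 * (1.7715e+10 - 1) = 1.14e+00 A

1.14e+00


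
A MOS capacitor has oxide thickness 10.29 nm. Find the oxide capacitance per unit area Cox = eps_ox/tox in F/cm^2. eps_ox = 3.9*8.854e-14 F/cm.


Step 1: eps_ox = 3.9 * 8.854e-14 = 3.45306e-13 F/cm
Step 2: tox in cm = 10.29 nm * 1e-7 = 1.0290e-06 cm
Step 3: Cox = 3.45306e-13 / 1.0290e-06 = 3.36e-07 F/cm^2

3.36e-07


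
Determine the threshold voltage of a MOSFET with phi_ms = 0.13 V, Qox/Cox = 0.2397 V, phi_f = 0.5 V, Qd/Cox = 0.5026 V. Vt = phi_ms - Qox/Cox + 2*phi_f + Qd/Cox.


Step 1: Vt = phi_ms - Qox/Cox + 2*phi_f + Qd/Cox
Step 2: Vt = 0.13 - 0.2397 + 2*0.5 + 0.5026
Step 3: Vt = 0.13 - 0.2397 + 1.0 + 0.5026
Step 4: Vt = 1.3929 V

1.3929


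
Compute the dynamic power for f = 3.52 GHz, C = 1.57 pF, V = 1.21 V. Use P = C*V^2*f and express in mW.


Step 1: V^2 = 1.21^2 = 1.4641 V^2
Step 2: P = C*V^2*f = 1.57e-12 F * 1.4641 * 3.52e9 Hz
Step 3: P = 8.09120224e-03 W
Step 4: P = 8.091 mW

8.091


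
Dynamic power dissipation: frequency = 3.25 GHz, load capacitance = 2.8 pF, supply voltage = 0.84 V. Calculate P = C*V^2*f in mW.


Step 1: V^2 = 0.84^2 = 0.7056 V^2
Step 2: P = C*V^2*f = 2.8e-12 F * 0.7056 * 3.25e9 Hz
Step 3: P = 6.42096e-03 W
Step 4: P = 6.421 mW

6.421


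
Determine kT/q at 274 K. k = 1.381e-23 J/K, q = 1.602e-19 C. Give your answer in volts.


Step 1: kT = 1.381e-23 * 274 = 3.78394e-21 J
Step 2: Vt = kT/q = 3.78394e-21 / 1.602e-19
Step 3: Vt = 0.02362 V

0.02362


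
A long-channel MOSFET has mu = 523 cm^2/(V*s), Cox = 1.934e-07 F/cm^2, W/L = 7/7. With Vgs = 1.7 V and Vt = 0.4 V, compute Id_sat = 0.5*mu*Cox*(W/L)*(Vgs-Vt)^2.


Step 1: Overdrive voltage Vov = Vgs - Vt = 1.7 - 0.4 = 1.3 V
Step 2: W/L = 7/7 = 1
Step 3: Id = 0.5 * 523 * 1.934e-07 * 1 * 1.3^2
Step 4: Id = 8.55e-05 A

8.55e-05


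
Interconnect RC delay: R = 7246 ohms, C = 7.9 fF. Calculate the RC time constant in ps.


Step 1: tau = R * C
Step 2: tau = 7246 * 7.9 fF = 7246 * 7.9e-15 F
Step 3: tau = 5.72434e-11 s = 57.2434 ps

57.2434


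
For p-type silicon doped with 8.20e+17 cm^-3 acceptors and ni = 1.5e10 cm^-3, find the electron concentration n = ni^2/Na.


Step 1: Majority hole concentration p ≈ Na = 8.20e+17 cm^-3
Step 2: n = ni^2 / Na = (1.5e10)^2 / 8.20e+17
Step 3: n = 2.74e+02 cm^-3

2.74e+02


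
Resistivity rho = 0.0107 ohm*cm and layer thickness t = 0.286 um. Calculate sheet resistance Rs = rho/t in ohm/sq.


Step 1: Convert thickness to cm: t = 0.286 um = 2.8600e-05 cm
Step 2: Rs = rho / t = 0.0107 / 2.8600e-05
Step 3: Rs = 374.1 ohm/sq

374.1


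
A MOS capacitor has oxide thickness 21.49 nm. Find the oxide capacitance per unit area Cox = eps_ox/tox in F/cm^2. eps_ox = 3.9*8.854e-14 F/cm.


Step 1: eps_ox = 3.9 * 8.854e-14 = 3.45306e-13 F/cm
Step 2: tox in cm = 21.49 nm * 1e-7 = 2.1490e-06 cm
Step 3: Cox = 3.45306e-13 / 2.1490e-06 = 1.61e-07 F/cm^2

1.61e-07


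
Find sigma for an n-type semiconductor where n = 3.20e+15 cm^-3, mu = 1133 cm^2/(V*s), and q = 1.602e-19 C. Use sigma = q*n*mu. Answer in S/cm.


Step 1: sigma = q * n * mu
Step 2: sigma = 1.602e-19 * 3.20e+15 * 1133
Step 3: sigma = 5.808e-01 S/cm

5.808e-01


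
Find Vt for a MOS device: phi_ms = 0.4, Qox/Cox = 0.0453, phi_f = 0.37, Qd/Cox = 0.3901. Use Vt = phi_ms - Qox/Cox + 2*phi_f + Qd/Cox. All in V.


Step 1: Vt = phi_ms - Qox/Cox + 2*phi_f + Qd/Cox
Step 2: Vt = 0.4 - 0.0453 + 2*0.37 + 0.3901
Step 3: Vt = 0.4 - 0.0453 + 0.74 + 0.3901
Step 4: Vt = 1.4848 V

1.4848


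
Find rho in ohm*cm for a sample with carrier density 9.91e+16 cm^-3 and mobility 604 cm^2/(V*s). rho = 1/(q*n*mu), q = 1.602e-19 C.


Step 1: sigma = q * n * mu = 1.602e-19 * 9.91e+16 * 604 = 9.58900e+00 S/cm
Step 2: rho = 1 / sigma = 1 / 9.58900e+00 = 0.1043 ohm*cm

0.1043


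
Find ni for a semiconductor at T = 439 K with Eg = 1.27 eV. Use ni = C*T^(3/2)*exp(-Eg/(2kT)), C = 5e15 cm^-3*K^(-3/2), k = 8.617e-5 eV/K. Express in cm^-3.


Step 1: Compute kT = 8.617e-5 * 439 = 0.03782863 eV
Step 2: Exponent = -Eg/(2kT) = -1.27/(2*0.03782863) = -16.78623
Step 3: T^(3/2) = 439^1.5 = 9198.07
Step 4: ni = 5e15 * 9198.07 * exp(-16.78623) = 2.36e+12 cm^-3

2.36e+12


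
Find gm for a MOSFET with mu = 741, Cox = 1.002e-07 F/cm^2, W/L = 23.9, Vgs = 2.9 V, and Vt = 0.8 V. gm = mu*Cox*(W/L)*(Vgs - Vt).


Step 1: Vov = Vgs - Vt = 2.9 - 0.8 = 2.1 V
Step 2: gm = mu * Cox * (W/L) * Vov
Step 3: gm = 741 * 1.002e-07 * 23.9 * 2.1 = 3.73e-03 S

3.73e-03


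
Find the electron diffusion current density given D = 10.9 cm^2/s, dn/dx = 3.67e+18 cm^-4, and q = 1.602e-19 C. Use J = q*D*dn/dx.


Step 1: J = q * D * (dn/dx)
Step 2: J = 1.602e-19 * 10.9 * 3.67e+18
Step 3: J = 6.41e+00 A/cm^2

6.41e+00


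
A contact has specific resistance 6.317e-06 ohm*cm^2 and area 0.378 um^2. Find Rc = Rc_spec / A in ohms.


Step 1: Convert area to cm^2: 0.378 um^2 = 3.7800e-09 cm^2
Step 2: Rc = Rc_spec / A = 6.317e-06 / 3.7800e-09
Step 3: Rc = 1.67e+03 ohms

1.67e+03


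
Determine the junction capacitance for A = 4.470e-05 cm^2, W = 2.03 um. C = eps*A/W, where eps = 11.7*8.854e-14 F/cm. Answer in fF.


Step 1: eps_Si = 11.7 * 8.854e-14 = 1.035918e-12 F/cm
Step 2: W in cm = 2.03 * 1e-4 = 2.03e-04 cm
Step 3: C = 1.035918e-12 * 4.470e-05 / 2.03e-04 = 2.281061e-13 F
Step 4: C = 228.11 fF

228.11


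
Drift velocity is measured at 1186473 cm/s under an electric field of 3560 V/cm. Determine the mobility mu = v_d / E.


Step 1: mu = v_d / E
Step 2: mu = 1186473 / 3560
Step 3: mu = 333.28 cm^2/(V*s)

333.28


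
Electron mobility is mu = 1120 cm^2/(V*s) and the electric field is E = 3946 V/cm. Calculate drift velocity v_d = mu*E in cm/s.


Step 1: v_d = mu * E
Step 2: v_d = 1120 * 3946 = 4419520
Step 3: v_d = 4.42e+06 cm/s

4.42e+06


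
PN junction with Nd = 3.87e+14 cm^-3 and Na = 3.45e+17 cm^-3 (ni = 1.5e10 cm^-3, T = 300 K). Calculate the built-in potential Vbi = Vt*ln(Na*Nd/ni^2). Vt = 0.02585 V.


Step 1: Compute Na*Nd/ni^2 = 3.45e+17 * 3.87e+14 / (1.5e10)^2 = 5.9340e+11
Step 2: ln(5.9340e+11) = 27.1091
Step 3: Vbi = 0.02585 * 27.1091 = 0.701 V

0.701


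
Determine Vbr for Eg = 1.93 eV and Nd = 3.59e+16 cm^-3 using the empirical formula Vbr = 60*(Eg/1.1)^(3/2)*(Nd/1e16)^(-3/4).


Step 1: Eg/1.1 = 1.93/1.1 = 1.754545
Step 2: (Eg/1.1)^1.5 = 1.754545^1.5 = 2.324057
Step 3: (Nd/1e16)^(-0.75) = (3.59)^(-0.75) = 0.383424
Step 4: Vbr = 60 * 2.324057 * 0.383424 = 53.5 V

53.5


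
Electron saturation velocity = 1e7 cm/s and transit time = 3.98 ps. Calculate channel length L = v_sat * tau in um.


Step 1: tau in seconds = 3.98 ps * 1e-12 = 3.9800e-12 s
Step 2: L = v_sat * tau = 1e7 * 3.9800e-12 = 3.9800e-05 cm
Step 3: L in um = 3.9800e-05 * 1e4 = 0.398 um

0.398


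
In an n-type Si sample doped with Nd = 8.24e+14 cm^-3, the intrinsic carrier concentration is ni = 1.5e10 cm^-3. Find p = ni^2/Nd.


Step 1: Since Nd >> ni, n ≈ Nd = 8.24e+14 cm^-3
Step 2: p = ni^2 / n = (1.5e10)^2 / 8.24e+14
Step 3: p = 2.25e20 / 8.24e+14 = 2.73e+05 cm^-3

2.73e+05


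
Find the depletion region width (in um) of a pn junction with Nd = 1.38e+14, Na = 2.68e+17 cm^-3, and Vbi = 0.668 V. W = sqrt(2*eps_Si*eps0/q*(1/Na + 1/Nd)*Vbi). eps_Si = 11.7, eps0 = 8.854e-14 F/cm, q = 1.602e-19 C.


Step 1: 1/Na + 1/Nd = 1/2.68e+17 + 1/1.38e+14 = 7.25011e-15
Step 2: 2*eps*eps0/q = 2*11.7*8.854e-14/1.602e-19 = 1.293281e+07
Step 3: W^2 = 1.293281e+07 * 7.25011e-15 * 0.668 = 6.26345e-08
Step 4: W = sqrt(6.26345e-08) = 2.503e-04 cm = 2.503 um

2.503


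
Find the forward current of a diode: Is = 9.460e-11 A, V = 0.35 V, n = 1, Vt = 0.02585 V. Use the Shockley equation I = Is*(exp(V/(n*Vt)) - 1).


Step 1: V/(n*Vt) = 0.35/(1*0.02585) = 13.5397
Step 2: exp(13.5397) = 7.5896e+05
Step 3: I = 9.460e-11 * (7.5896e+05 - 1) = 7.18e-05 A

7.18e-05


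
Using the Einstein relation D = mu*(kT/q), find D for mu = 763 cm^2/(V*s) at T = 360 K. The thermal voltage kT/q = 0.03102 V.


Step 1: D = mu * (kT/q)
Step 2: D = 763 * 0.03102
Step 3: D = 23.67 cm^2/s

23.67


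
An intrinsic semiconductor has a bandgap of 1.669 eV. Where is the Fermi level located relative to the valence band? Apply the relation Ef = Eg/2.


Step 1: For an intrinsic semiconductor, the Fermi level sits at midgap.
Step 2: Ef = Eg / 2 = 1.669 / 2 = 0.8345 eV

0.8345


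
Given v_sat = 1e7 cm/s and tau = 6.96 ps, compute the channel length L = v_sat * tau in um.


Step 1: tau in seconds = 6.96 ps * 1e-12 = 6.9600e-12 s
Step 2: L = v_sat * tau = 1e7 * 6.9600e-12 = 6.9600e-05 cm
Step 3: L in um = 6.9600e-05 * 1e4 = 0.696 um

0.696


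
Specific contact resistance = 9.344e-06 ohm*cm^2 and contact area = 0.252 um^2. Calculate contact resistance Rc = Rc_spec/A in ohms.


Step 1: Convert area to cm^2: 0.252 um^2 = 2.5200e-09 cm^2
Step 2: Rc = Rc_spec / A = 9.344e-06 / 2.5200e-09
Step 3: Rc = 3.71e+03 ohms

3.71e+03


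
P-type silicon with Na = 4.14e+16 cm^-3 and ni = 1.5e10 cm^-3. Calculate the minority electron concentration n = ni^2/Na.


Step 1: Majority hole concentration p ≈ Na = 4.14e+16 cm^-3
Step 2: n = ni^2 / Na = (1.5e10)^2 / 4.14e+16
Step 3: n = 5.43e+03 cm^-3

5.43e+03


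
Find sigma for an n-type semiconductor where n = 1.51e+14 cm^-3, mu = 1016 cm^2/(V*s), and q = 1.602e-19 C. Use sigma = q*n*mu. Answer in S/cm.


Step 1: sigma = q * n * mu
Step 2: sigma = 1.602e-19 * 1.51e+14 * 1016
Step 3: sigma = 2.458e-02 S/cm

2.458e-02


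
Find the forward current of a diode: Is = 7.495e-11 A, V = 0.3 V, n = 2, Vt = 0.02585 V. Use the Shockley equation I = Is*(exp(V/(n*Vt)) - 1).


Step 1: V/(n*Vt) = 0.3/(2*0.02585) = 5.8027
Step 2: exp(5.8027) = 3.3119e+02
Step 3: I = 7.495e-11 * (3.3119e+02 - 1) = 2.47e-08 A

2.47e-08


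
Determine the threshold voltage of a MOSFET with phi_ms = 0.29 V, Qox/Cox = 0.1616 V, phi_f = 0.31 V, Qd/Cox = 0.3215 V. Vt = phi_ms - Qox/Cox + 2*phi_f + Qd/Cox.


Step 1: Vt = phi_ms - Qox/Cox + 2*phi_f + Qd/Cox
Step 2: Vt = 0.29 - 0.1616 + 2*0.31 + 0.3215
Step 3: Vt = 0.29 - 0.1616 + 0.62 + 0.3215
Step 4: Vt = 1.0699 V

1.0699


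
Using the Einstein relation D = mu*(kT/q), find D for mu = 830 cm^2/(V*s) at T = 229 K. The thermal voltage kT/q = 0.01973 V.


Step 1: D = mu * (kT/q)
Step 2: D = 830 * 0.01973
Step 3: D = 16.38 cm^2/s

16.38


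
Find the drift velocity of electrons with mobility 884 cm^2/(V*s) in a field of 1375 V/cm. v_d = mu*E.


Step 1: v_d = mu * E
Step 2: v_d = 884 * 1375 = 1215500
Step 3: v_d = 1.22e+06 cm/s

1.22e+06


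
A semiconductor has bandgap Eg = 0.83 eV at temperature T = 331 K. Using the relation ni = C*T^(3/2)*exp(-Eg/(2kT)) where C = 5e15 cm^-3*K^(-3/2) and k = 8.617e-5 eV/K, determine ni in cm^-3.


Step 1: Compute kT = 8.617e-5 * 331 = 0.02852227 eV
Step 2: Exponent = -Eg/(2kT) = -0.83/(2*0.02852227) = -14.55003
Step 3: T^(3/2) = 331^1.5 = 6022.02
Step 4: ni = 5e15 * 6022.02 * exp(-14.55003) = 1.44e+13 cm^-3

1.44e+13


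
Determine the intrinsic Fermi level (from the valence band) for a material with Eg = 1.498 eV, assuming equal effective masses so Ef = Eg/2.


Step 1: For an intrinsic semiconductor, the Fermi level sits at midgap.
Step 2: Ef = Eg / 2 = 1.498 / 2 = 0.749 eV

0.749


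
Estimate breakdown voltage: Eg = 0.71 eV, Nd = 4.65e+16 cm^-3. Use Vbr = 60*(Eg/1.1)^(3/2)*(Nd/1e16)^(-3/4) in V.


Step 1: Eg/1.1 = 0.71/1.1 = 0.645455
Step 2: (Eg/1.1)^1.5 = 0.645455^1.5 = 0.518560
Step 3: (Nd/1e16)^(-0.75) = (4.65)^(-0.75) = 0.315799
Step 4: Vbr = 60 * 0.518560 * 0.315799 = 9.8 V

9.8


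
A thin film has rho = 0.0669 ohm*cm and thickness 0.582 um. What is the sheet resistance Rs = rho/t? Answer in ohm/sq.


Step 1: Convert thickness to cm: t = 0.582 um = 5.8200e-05 cm
Step 2: Rs = rho / t = 0.0669 / 5.8200e-05
Step 3: Rs = 1149.5 ohm/sq

1149.5


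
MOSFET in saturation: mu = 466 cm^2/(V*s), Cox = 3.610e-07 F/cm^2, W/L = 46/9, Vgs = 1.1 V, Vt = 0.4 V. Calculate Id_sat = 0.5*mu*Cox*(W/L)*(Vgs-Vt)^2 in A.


Step 1: Overdrive voltage Vov = Vgs - Vt = 1.1 - 0.4 = 0.7 V
Step 2: W/L = 46/9 = 5.11111
Step 3: Id = 0.5 * 466 * 3.610e-07 * 5.11111 * 0.7^2
Step 4: Id = 2.11e-04 A

2.11e-04


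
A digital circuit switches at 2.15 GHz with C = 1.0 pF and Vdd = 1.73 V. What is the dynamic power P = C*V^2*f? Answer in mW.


Step 1: V^2 = 1.73^2 = 2.9929 V^2
Step 2: P = C*V^2*f = 1.0e-12 F * 2.9929 * 2.15e9 Hz
Step 3: P = 6.434735e-03 W
Step 4: P = 6.435 mW

6.435


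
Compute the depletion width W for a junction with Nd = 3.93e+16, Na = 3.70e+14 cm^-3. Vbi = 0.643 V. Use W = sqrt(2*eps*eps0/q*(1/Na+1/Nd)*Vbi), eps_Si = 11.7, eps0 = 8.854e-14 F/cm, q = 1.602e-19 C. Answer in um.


Step 1: 1/Na + 1/Nd = 1/3.70e+14 + 1/3.93e+16 = 2.72815e-15
Step 2: 2*eps*eps0/q = 2*11.7*8.854e-14/1.602e-19 = 1.293281e+07
Step 3: W^2 = 1.293281e+07 * 2.72815e-15 * 0.643 = 2.26867e-08
Step 4: W = sqrt(2.26867e-08) = 1.506e-04 cm = 1.506 um

1.506


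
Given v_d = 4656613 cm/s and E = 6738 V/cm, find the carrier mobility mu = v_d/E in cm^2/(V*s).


Step 1: mu = v_d / E
Step 2: mu = 4656613 / 6738
Step 3: mu = 691.1 cm^2/(V*s)

691.1


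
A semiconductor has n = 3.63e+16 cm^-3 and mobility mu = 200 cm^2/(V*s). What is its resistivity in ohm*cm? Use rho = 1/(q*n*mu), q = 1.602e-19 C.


Step 1: sigma = q * n * mu = 1.602e-19 * 3.63e+16 * 200 = 1.16305e+00 S/cm
Step 2: rho = 1 / sigma = 1 / 1.16305e+00 = 0.8598 ohm*cm

0.8598


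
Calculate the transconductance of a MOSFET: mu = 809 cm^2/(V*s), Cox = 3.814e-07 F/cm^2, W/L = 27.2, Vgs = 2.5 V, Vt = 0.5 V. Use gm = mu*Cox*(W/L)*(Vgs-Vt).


Step 1: Vov = Vgs - Vt = 2.5 - 0.5 = 2.0 V
Step 2: gm = mu * Cox * (W/L) * Vov
Step 3: gm = 809 * 3.814e-07 * 27.2 * 2.0 = 1.68e-02 S

1.68e-02
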